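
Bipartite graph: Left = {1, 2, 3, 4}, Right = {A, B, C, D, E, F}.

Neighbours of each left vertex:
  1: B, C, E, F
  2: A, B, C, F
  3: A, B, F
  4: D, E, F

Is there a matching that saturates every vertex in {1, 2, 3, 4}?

For example, pair 1-B, 2-C, 3-F, 4-E.
All 4 left vertices are covered.

Yes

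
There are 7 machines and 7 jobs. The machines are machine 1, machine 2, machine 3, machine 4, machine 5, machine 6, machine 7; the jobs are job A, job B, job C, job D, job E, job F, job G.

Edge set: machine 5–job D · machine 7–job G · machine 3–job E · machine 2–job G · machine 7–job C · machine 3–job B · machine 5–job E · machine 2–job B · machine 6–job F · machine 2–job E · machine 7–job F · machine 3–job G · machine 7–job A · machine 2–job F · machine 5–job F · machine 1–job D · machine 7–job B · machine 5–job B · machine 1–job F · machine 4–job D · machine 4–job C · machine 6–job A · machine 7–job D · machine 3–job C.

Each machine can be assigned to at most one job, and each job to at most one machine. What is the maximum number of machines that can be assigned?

One maximum matching: machine 1-job D, machine 2-job B, machine 3-job G, machine 4-job C, machine 5-job E, machine 6-job A, machine 7-job F.
This saturates every machine, so 7 is the maximum.

7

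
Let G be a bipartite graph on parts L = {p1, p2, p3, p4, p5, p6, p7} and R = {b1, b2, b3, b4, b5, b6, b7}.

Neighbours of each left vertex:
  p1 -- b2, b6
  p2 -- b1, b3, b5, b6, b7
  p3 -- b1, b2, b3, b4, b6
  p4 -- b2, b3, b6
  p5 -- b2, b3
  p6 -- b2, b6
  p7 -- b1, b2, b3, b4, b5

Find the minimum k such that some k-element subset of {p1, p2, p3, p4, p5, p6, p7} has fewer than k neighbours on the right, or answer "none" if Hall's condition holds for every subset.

Take S = {p1, p4, p5, p6}. Its neighbourhood is {b2, b3, b6}, so |N(S)| = 3 < |S| = 4.
Every subset of size less than 4 has at least as many neighbours as members, so 4 is the minimum.

4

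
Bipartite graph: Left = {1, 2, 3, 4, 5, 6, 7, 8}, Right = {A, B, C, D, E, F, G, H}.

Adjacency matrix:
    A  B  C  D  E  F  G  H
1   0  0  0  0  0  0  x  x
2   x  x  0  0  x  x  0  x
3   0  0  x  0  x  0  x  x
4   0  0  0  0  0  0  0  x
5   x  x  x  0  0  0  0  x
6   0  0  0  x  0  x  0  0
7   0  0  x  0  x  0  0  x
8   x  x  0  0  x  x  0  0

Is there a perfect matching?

A valid assignment of size 8: 1→G, 2→F, 3→C, 4→H, 5→A, 6→D, 7→E, 8→B.
Every left vertex is matched, so this is a perfect matching.

Yes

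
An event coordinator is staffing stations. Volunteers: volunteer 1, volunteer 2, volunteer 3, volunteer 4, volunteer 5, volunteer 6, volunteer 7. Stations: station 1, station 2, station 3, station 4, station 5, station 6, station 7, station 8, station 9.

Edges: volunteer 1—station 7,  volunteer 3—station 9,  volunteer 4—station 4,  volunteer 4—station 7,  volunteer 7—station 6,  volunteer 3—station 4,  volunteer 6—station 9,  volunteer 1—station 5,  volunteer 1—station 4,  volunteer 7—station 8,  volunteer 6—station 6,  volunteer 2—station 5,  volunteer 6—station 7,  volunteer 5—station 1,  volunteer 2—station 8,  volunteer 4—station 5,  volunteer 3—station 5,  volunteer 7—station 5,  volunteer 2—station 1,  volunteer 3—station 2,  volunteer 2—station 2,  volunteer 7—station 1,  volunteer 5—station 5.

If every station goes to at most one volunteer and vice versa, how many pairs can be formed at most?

For example, pair volunteer 1–station 4, volunteer 2–station 8, volunteer 3–station 2, volunteer 4–station 7, volunteer 5–station 5, volunteer 6–station 9, volunteer 7–station 1.
All 7 volunteers are matched, so no larger matching exists.

7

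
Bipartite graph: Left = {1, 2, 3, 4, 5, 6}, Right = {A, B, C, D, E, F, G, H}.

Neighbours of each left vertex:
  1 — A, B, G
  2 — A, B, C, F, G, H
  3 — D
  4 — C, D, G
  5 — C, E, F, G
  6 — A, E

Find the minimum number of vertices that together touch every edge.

6

The 6 edges 1–B, 2–A, 3–D, 4–G, 5–C, 6–E form a matching, so any vertex cover needs at least 6 vertices (one per matched edge).
Conversely {1, 2, 3, 4, 5, 6} meets every edge and has exactly 6 vertices, so 6 is optimal.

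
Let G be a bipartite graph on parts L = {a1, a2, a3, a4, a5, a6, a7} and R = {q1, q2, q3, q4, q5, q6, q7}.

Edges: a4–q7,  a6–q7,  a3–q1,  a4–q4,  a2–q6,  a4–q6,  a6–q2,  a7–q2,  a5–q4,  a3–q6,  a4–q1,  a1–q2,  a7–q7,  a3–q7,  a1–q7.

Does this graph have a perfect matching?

The set {a1, a2, a3, a4, a5, a6, a7} has only 5 neighbours ({q1, q2, q4, q6, q7}), so by Hall's theorem at most 5 of the 7 left vertices can be matched.
Hence no matching covers every left vertex.

No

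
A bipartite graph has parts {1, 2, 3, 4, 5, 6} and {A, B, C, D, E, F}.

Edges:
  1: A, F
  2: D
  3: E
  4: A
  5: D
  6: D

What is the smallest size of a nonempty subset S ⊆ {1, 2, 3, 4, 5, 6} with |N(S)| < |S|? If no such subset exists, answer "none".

2

Take S = {2, 5}. Its neighbourhood is {D}, so |N(S)| = 1 < |S| = 2.
No single vertex violates Hall's condition since each has at least one neighbour, so 2 is the minimum.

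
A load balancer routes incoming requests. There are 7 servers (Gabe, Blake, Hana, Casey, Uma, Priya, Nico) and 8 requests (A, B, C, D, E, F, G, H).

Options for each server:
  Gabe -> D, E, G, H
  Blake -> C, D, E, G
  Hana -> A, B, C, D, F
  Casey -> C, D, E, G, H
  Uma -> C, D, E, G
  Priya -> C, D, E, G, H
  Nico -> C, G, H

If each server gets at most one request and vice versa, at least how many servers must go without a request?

1

One maximum matching: Gabe-H, Blake-D, Hana-A, Casey-E, Uma-C, Priya-G.
The set {Gabe, Blake, Casey, Uma, Priya, Nico} has only 5 neighbours ({C, D, E, G, H}), so by Hall's theorem at most 6 of the 7 servers can be matched.
That matches 6 of the 7, leaving 1 unmatched; no matching can do better.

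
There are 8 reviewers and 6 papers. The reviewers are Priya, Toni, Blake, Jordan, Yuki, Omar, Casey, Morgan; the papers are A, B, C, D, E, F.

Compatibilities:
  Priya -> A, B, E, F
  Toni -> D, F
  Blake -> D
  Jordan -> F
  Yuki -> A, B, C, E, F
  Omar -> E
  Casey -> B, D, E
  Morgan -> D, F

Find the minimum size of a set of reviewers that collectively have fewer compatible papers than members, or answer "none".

3

Take S = {Toni, Blake, Jordan}. Its neighbourhood is {D, F}, so |N(S)| = 2 < |S| = 3.
Every subset of size less than 3 has at least as many neighbours as members, so 3 is the minimum.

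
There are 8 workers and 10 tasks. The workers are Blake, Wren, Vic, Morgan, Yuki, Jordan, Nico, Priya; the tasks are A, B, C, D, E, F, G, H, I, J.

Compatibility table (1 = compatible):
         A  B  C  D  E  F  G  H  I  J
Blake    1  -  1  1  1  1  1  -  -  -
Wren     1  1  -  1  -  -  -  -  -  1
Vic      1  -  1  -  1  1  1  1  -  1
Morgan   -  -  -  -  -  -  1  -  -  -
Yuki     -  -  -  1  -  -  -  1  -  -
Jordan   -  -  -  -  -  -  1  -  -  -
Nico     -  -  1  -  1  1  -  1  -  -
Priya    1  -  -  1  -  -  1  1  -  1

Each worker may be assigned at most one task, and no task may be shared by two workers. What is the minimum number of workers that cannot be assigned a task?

A valid assignment of size 7: Blake–E, Wren–B, Vic–A, Morgan–G, Yuki–D, Nico–H, Priya–J.
The set {Morgan, Jordan} has only 1 neighbour ({G}), so by Hall's theorem at most 7 of the 8 workers can be matched.
That matches 7 of the 8, leaving 1 unmatched; no matching can do better.

1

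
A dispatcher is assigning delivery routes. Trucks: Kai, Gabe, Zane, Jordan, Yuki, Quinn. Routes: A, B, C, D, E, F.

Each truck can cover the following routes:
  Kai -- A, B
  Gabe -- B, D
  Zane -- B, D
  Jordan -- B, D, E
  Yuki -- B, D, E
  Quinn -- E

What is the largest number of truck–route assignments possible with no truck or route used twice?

4

For example, pair Kai-A, Gabe-D, Zane-B, Jordan-E.
The set {Gabe, Zane, Jordan, Yuki, Quinn} has only 3 neighbours ({B, D, E}), so by Hall's theorem at most 4 of the 6 trucks can be matched.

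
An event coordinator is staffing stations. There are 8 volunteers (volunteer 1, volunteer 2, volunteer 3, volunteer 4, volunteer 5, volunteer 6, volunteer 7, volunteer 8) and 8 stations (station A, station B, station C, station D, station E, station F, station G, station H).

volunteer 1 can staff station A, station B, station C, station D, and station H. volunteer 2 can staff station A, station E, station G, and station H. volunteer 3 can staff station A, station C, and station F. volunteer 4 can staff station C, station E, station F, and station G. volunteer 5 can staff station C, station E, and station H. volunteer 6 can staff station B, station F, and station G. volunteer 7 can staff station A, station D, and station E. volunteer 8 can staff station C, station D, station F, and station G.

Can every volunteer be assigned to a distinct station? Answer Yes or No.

One maximum matching: volunteer 1–station B, volunteer 2–station H, volunteer 3–station C, volunteer 4–station F, volunteer 5–station E, volunteer 6–station G, volunteer 7–station A, volunteer 8–station D.
Every volunteer is matched, so this is a perfect matching.

Yes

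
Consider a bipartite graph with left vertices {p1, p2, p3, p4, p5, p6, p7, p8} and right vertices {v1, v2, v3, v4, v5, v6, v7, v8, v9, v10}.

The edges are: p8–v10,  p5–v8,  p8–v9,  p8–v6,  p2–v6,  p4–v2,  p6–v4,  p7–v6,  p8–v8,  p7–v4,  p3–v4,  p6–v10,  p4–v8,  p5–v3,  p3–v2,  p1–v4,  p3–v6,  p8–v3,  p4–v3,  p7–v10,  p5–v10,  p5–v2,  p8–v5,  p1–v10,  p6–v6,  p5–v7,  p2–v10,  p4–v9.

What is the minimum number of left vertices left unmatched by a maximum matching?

1

For example, pair p1-v4, p2-v6, p3-v2, p4-v9, p5-v8, p6-v10, p8-v3.
The set {p1, p2, p6, p7} has only 3 neighbours ({v10, v4, v6}), so by Hall's theorem at most 7 of the 8 left vertices can be matched.
That matches 7 of the 8, leaving 1 unmatched; no matching can do better.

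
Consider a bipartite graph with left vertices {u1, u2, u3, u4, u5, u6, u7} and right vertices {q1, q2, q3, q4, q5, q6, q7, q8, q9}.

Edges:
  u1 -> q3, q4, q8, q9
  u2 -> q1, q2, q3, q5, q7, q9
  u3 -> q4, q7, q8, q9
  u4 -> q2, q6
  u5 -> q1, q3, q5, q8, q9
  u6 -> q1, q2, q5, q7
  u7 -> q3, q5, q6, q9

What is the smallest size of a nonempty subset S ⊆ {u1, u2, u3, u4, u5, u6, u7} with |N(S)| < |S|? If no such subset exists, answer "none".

A matching saturating every left vertex exists, for instance u1→q4, u2→q9, u3→q8, u4→q2, u5→q1, u6→q7, u7→q6.
By Hall's marriage theorem, this means |N(S)| ≥ |S| for every subset S, so no violating subset exists.

none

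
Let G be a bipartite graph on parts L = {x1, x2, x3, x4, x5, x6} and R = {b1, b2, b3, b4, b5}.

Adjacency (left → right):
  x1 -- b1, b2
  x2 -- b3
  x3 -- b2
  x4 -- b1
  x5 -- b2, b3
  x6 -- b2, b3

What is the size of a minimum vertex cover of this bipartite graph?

3

A maximum matching has 3 edges (e.g. x1–b1, x2–b3, x3–b2).
By König's theorem the minimum vertex cover has the same size. One such cover is {b1, b2, b3}.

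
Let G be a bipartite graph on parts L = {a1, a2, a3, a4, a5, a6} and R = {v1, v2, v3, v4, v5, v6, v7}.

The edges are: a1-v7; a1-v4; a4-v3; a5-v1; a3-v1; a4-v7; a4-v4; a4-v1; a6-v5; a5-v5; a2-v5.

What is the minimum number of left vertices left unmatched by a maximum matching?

One maximum matching: a1-v4, a2-v5, a3-v1, a4-v7.
The set {a2, a3, a5, a6} has only 2 neighbours ({v1, v5}), so by Hall's theorem at most 4 of the 6 left vertices can be matched.
That matches 4 of the 6, leaving 2 unmatched; no matching can do better.

2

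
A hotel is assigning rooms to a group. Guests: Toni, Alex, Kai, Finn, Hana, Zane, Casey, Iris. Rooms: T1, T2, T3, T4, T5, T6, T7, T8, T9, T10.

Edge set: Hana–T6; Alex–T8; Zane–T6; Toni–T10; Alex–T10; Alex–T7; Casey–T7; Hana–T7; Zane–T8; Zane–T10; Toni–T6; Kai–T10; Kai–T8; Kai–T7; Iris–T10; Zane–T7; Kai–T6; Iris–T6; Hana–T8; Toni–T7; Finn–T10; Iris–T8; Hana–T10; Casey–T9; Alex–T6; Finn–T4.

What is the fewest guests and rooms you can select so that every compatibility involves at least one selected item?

{Finn, Casey, T6, T7, T8, T10} is a vertex cover of size 6: every edge has an endpoint in this set.
No smaller cover exists because Toni–T6, Alex–T8, Kai–T7, Finn–T4, Hana–T10, Casey–T9 is a matching of size 6, and a cover must include an endpoint of each of these disjoint edges (König's theorem).

6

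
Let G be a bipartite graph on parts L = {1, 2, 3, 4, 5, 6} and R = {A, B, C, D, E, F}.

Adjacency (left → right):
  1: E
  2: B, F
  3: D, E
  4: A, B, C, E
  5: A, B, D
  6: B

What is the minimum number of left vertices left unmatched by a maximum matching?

A valid assignment of size 6: 1–E, 2–F, 3–D, 4–C, 5–A, 6–B.
This saturates every left vertex, so 6 is the maximum.
That matches 6 of the 6, leaving 0 unmatched; no matching can do better.

0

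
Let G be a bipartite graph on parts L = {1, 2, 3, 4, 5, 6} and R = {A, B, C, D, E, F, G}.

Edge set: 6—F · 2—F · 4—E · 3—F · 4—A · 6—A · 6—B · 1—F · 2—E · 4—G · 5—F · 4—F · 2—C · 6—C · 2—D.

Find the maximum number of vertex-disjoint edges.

One maximum matching: 1–F, 2–C, 4–E, 6–B.
The set {1, 3, 5} has only 1 neighbour ({F}), so by Hall's theorem at most 4 of the 6 left vertices can be matched.

4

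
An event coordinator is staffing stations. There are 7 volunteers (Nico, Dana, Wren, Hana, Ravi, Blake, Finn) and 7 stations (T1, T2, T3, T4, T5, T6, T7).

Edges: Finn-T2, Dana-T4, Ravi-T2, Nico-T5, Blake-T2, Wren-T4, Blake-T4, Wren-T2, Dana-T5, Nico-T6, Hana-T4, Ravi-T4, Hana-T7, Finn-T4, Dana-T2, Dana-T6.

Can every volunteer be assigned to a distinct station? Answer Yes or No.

No

The set {Wren, Ravi, Blake, Finn} has only 2 neighbours ({T2, T4}), so by Hall's theorem at most 5 of the 7 volunteers can be matched.
Hence no matching covers every volunteer.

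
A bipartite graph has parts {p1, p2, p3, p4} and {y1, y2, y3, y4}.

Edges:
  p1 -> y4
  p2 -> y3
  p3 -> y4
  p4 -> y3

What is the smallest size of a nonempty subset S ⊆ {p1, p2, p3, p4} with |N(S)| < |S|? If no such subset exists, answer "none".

Take S = {p1, p3}. Its neighbourhood is {y4}, so |N(S)| = 1 < |S| = 2.
No single vertex violates Hall's condition since each has at least one neighbour, so 2 is the minimum.

2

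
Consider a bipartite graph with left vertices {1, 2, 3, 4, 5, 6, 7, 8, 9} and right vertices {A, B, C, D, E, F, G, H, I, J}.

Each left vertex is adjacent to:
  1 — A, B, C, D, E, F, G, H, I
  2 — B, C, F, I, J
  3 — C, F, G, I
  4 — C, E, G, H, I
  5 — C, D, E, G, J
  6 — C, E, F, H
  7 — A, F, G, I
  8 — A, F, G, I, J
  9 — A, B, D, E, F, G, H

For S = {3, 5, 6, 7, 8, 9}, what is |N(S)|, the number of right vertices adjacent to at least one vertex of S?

10

The union of neighbours of {3, 5, 6, 7, 8, 9} is {A, B, C, D, E, F, G, H, I, J}, which has 10 elements.
Since |N(S)| = 10 ≥ |S| = 6, Hall's condition holds for this subset.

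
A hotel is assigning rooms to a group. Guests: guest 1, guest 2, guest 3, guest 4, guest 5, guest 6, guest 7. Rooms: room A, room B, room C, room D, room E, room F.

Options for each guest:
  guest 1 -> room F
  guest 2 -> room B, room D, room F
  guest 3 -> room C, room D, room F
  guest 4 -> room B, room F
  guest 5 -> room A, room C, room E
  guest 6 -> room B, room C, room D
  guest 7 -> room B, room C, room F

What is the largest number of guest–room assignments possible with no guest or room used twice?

5

For example, pair guest 1→room F, guest 2→room D, guest 3→room C, guest 4→room B, guest 5→room E.
The set {guest 1, guest 2, guest 3, guest 4, guest 6, guest 7} has only 4 neighbours ({room B, room C, room D, room F}), so by Hall's theorem at most 5 of the 7 guests can be matched.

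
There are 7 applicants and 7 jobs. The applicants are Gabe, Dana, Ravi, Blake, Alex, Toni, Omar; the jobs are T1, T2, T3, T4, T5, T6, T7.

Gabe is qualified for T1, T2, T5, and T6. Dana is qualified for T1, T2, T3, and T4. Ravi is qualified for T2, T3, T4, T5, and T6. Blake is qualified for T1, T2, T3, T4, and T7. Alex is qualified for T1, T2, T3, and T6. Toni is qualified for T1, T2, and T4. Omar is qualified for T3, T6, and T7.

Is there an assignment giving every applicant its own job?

Yes

One maximum matching: Gabe–T2, Dana–T3, Ravi–T5, Blake–T4, Alex–T6, Toni–T1, Omar–T7.
Every applicant is matched, so this is a perfect matching.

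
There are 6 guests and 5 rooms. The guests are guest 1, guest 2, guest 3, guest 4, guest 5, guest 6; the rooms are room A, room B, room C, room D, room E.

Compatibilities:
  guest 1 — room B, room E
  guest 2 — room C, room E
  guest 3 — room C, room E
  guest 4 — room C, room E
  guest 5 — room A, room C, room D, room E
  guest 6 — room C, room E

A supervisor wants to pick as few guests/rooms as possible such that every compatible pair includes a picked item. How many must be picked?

{guest 1, guest 5, room C, room E} is a vertex cover of size 4: every edge has an endpoint in this set.
No smaller cover exists because guest 1–room B, guest 2–room C, guest 3–room E, guest 5–room D is a matching of size 4, and a cover must include an endpoint of each of these disjoint edges (König's theorem).

4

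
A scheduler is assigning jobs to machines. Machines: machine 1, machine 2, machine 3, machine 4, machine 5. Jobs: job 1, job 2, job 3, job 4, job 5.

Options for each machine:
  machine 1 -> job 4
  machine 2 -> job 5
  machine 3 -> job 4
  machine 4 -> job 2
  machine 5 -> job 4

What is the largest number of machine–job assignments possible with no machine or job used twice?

One maximum matching: machine 1-job 4, machine 2-job 5, machine 4-job 2.
The set {machine 1, machine 3, machine 5} has only 1 neighbour ({job 4}), so by Hall's theorem at most 3 of the 5 machines can be matched.

3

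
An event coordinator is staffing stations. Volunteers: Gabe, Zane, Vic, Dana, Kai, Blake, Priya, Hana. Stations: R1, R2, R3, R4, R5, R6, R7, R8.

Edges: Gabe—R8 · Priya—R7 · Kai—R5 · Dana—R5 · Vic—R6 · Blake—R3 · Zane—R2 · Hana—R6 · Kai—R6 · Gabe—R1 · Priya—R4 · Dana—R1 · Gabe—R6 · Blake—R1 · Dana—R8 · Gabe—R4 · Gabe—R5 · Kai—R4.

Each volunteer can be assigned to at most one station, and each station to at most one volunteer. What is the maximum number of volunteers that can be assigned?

7

A valid assignment of size 7: Gabe→R1, Zane→R2, Vic→R6, Dana→R8, Kai→R4, Blake→R3, Priya→R7.
The set {Vic, Hana} has only 1 neighbour ({R6}), so by Hall's theorem at most 7 of the 8 volunteers can be matched.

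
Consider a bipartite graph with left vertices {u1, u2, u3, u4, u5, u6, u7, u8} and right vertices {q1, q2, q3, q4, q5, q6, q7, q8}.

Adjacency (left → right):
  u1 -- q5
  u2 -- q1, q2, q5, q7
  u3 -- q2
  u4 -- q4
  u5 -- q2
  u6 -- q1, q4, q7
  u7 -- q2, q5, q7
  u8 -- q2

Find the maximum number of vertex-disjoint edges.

5

One maximum matching: u1-q5, u2-q1, u3-q2, u4-q4, u6-q7.
The set {u1, u2, u3, u4, u5, u6, u7, u8} has only 5 neighbours ({q1, q2, q4, q5, q7}), so by Hall's theorem at most 5 of the 8 left vertices can be matched.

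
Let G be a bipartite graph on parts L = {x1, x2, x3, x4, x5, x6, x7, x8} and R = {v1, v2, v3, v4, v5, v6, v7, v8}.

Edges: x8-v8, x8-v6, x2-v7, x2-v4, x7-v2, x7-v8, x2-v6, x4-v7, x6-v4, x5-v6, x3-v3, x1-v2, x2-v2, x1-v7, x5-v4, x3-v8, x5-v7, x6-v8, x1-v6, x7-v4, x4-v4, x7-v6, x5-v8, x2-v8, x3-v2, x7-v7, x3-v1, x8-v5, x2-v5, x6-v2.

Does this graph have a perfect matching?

No

The set {x1, x2, x4, x5, x6, x7, x8} has only 6 neighbours ({v2, v4, v5, v6, v7, v8}), so by Hall's theorem at most 7 of the 8 left vertices can be matched.
Hence no matching covers every left vertex.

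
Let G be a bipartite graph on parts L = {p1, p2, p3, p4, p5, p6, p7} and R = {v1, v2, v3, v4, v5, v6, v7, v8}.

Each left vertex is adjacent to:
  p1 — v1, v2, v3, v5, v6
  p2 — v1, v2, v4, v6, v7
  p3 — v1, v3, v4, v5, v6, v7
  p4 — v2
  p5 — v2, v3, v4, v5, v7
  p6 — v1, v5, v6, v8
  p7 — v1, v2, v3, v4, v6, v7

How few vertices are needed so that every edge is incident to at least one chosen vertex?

The 7 edges p1–v6, p2–v4, p3–v7, p4–v2, p5–v5, p6–v1, p7–v3 form a matching, so any vertex cover needs at least 7 vertices (one per matched edge).
Conversely {p1, p2, p3, p4, p5, p6, p7} meets every edge and has exactly 7 vertices, so 7 is optimal.

7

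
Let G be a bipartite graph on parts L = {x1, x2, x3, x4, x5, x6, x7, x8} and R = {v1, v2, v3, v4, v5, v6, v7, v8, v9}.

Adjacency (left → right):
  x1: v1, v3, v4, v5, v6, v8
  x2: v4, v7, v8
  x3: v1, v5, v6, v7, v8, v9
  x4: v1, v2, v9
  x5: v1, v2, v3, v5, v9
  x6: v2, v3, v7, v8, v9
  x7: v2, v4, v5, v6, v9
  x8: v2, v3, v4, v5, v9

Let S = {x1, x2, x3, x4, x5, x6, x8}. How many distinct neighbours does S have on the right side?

9

The union of neighbours of {x1, x2, x3, x4, x5, x6, x8} is {v1, v2, v3, v4, v5, v6, v7, v8, v9}, which has 9 elements.
Since |N(S)| = 9 ≥ |S| = 7, Hall's condition holds for this subset.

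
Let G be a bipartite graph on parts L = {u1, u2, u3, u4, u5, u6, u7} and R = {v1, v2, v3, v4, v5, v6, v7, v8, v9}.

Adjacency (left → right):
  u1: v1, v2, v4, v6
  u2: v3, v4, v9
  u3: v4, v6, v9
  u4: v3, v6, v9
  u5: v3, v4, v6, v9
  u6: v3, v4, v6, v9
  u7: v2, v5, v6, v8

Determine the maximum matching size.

6

For example, pair u1→v1, u2→v4, u3→v9, u4→v3, u5→v6, u7→v2.
The set {u2, u3, u4, u5, u6} has only 4 neighbours ({v3, v4, v6, v9}), so by Hall's theorem at most 6 of the 7 left vertices can be matched.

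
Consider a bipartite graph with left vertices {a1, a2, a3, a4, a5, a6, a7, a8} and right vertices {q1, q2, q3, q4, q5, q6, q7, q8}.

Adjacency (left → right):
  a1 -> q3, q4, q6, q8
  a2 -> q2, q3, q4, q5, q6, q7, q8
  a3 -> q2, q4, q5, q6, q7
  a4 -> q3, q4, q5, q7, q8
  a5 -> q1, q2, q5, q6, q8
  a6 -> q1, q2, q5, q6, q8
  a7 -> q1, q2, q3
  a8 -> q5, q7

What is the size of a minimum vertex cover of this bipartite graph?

A maximum matching has 8 edges (e.g. a1–q8, a2–q6, a3–q4, a4–q5, a5–q1, a6–q2, a7–q3, a8–q7).
By König's theorem the minimum vertex cover has the same size. One such cover is {a1, a2, a3, a4, a5, a6, a7, a8}.

8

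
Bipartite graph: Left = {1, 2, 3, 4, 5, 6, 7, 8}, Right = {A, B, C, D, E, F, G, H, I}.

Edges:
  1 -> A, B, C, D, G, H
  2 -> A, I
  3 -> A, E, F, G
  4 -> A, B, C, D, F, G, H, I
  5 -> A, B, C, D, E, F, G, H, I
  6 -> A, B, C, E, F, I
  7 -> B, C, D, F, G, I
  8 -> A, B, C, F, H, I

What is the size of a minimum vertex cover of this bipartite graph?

8

A maximum matching has 8 edges (e.g. 1–H, 2–I, 3–F, 4–G, 5–E, 6–C, 7–B, 8–A).
By König's theorem the minimum vertex cover has the same size. One such cover is {1, 2, 3, 4, 5, 6, 7, 8}.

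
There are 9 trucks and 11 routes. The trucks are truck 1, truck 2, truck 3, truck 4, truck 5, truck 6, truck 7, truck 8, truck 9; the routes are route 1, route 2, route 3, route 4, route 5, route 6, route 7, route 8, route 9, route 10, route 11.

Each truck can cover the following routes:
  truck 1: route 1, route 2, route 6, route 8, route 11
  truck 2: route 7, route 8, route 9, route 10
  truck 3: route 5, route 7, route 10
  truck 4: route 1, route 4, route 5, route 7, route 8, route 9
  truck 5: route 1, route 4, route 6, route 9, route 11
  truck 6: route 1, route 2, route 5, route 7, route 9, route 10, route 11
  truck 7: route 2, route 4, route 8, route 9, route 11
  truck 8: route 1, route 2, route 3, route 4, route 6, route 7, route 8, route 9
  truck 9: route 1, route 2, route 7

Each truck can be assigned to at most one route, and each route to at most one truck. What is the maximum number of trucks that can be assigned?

9

For example, pair truck 1-route 8, truck 2-route 10, truck 3-route 5, truck 4-route 9, truck 5-route 1, truck 6-route 2, truck 7-route 4, truck 8-route 3, truck 9-route 7.
All 9 trucks are matched, so no larger matching exists.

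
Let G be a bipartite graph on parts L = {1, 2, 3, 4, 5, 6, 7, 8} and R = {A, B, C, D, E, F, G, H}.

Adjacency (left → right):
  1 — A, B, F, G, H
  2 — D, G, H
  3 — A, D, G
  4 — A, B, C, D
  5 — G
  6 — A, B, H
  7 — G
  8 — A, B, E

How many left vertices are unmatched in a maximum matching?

1

One maximum matching: 1-F, 2-D, 3-A, 4-C, 5-G, 6-H, 8-B.
The set {5, 7} has only 1 neighbour ({G}), so by Hall's theorem at most 7 of the 8 left vertices can be matched.
That matches 7 of the 8, leaving 1 unmatched; no matching can do better.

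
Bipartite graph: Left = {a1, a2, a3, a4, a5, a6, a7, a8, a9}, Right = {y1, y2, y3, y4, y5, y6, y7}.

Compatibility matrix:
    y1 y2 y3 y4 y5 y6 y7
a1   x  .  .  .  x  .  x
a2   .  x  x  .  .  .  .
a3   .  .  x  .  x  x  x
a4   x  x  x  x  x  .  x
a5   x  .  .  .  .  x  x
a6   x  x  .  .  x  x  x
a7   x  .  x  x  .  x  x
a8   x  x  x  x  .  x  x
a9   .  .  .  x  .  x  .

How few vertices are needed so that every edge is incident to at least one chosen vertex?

{y1, y2, y3, y4, y5, y6, y7} is a vertex cover of size 7: every edge has an endpoint in this set.
No smaller cover exists because a1–y5, a2–y2, a3–y3, a4–y4, a5–y1, a6–y6, a7–y7 is a matching of size 7, and a cover must include an endpoint of each of these disjoint edges (König's theorem).

7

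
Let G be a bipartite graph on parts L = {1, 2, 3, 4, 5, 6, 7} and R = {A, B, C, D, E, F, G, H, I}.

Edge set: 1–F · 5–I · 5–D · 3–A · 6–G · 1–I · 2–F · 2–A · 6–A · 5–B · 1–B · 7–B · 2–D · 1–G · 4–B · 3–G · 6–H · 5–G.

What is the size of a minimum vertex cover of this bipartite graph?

{1, 2, 3, 5, 6, B} is a vertex cover of size 6: every edge has an endpoint in this set.
No smaller cover exists because 1–I, 2–F, 3–A, 4–B, 5–D, 6–G is a matching of size 6, and a cover must include an endpoint of each of these disjoint edges (König's theorem).

6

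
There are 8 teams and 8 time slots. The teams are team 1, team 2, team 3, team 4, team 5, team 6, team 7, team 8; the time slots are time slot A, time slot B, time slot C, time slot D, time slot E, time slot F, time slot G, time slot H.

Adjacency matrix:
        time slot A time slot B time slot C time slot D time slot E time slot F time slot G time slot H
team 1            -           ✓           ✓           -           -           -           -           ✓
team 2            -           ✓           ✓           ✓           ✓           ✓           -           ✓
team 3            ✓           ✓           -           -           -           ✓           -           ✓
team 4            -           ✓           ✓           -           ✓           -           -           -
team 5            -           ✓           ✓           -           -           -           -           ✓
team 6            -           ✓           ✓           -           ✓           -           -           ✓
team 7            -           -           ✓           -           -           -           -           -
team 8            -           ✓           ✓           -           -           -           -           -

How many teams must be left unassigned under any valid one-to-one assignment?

For example, pair team 1–time slot C, team 2–time slot D, team 3–time slot F, team 4–time slot E, team 5–time slot B, team 6–time slot H.
The set {team 1, team 4, team 5, team 6, team 7, team 8} has only 4 neighbours ({time slot B, time slot C, time slot E, time slot H}), so by Hall's theorem at most 6 of the 8 teams can be matched.
That matches 6 of the 8, leaving 2 unmatched; no matching can do better.

2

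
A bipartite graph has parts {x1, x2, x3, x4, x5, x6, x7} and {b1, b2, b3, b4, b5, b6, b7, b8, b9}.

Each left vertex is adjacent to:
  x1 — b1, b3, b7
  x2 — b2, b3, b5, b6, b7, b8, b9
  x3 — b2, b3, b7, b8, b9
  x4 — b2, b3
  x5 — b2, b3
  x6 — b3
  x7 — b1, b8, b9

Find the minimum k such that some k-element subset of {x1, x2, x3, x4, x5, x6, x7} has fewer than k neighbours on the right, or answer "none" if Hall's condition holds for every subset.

Take S = {x4, x5, x6}. Its neighbourhood is {b2, b3}, so |N(S)| = 2 < |S| = 3.
Every subset of size less than 3 has at least as many neighbours as members, so 3 is the minimum.

3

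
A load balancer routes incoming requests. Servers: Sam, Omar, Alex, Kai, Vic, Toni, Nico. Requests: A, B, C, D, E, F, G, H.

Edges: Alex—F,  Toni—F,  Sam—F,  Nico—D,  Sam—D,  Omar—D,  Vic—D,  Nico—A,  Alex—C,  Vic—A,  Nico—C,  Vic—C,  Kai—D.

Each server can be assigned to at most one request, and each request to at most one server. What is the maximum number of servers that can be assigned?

4

For example, pair Sam-F, Omar-D, Alex-C, Vic-A.
The set {Sam, Omar, Alex, Kai, Vic, Toni, Nico} has only 4 neighbours ({A, C, D, F}), so by Hall's theorem at most 4 of the 7 servers can be matched.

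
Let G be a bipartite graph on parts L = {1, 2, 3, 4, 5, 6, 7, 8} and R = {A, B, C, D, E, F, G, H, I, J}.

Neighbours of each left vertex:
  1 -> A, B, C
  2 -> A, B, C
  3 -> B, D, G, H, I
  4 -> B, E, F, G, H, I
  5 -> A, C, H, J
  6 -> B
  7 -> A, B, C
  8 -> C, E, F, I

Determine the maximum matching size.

One maximum matching: 1–A, 2–C, 3–H, 4–G, 5–J, 6–B, 8–E.
The set {1, 2, 6, 7} has only 3 neighbours ({A, B, C}), so by Hall's theorem at most 7 of the 8 left vertices can be matched.

7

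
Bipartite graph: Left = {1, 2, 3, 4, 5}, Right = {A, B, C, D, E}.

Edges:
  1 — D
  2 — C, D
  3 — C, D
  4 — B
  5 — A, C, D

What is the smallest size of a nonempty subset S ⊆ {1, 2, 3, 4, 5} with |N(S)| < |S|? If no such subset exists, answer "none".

3

Take S = {1, 2, 3}. Its neighbourhood is {C, D}, so |N(S)| = 2 < |S| = 3.
Every subset of size less than 3 has at least as many neighbours as members, so 3 is the minimum.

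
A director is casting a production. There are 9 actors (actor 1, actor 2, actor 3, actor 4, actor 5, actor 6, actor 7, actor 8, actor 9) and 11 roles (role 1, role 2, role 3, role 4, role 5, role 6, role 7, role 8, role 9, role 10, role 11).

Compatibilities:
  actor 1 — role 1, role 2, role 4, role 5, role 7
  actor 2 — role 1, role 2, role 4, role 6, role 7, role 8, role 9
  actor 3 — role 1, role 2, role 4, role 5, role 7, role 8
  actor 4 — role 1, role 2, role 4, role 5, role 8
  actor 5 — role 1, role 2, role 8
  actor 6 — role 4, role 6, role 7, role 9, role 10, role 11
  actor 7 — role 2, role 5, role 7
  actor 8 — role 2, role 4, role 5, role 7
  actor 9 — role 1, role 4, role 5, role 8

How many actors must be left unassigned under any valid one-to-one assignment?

A valid assignment of size 8: actor 1–role 1, actor 2–role 9, actor 3–role 8, actor 4–role 4, actor 5–role 2, actor 6–role 10, actor 7–role 5, actor 8–role 7.
The set {actor 1, actor 3, actor 4, actor 5, actor 7, actor 8, actor 9} has only 6 neighbours ({role 1, role 2, role 4, role 5, role 7, role 8}), so by Hall's theorem at most 8 of the 9 actors can be matched.
That matches 8 of the 9, leaving 1 unmatched; no matching can do better.

1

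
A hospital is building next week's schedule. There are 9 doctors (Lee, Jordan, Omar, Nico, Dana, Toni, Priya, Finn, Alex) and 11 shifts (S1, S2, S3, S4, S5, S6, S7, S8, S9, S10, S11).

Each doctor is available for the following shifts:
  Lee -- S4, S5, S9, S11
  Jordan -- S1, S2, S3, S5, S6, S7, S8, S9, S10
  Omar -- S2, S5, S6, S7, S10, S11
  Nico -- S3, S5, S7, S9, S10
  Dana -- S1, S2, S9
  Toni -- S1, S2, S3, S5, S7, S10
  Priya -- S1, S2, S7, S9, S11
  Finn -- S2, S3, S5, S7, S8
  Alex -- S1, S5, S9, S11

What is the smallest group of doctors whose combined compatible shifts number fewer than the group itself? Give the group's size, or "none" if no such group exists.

A matching saturating every doctor exists, for instance Lee→S4, Jordan→S8, Omar→S6, Nico→S7, Dana→S1, Toni→S10, Priya→S2, Finn→S3, Alex→S9.
By Hall's marriage theorem, this means |N(S)| ≥ |S| for every subset S, so no violating subset exists.

none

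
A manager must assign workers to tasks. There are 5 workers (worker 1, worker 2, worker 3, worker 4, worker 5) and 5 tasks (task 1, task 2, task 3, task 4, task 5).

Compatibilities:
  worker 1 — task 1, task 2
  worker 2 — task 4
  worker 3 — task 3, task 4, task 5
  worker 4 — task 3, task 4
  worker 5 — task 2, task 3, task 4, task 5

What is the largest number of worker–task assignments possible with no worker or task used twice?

5

One maximum matching: worker 1–task 1, worker 2–task 4, worker 3–task 5, worker 4–task 3, worker 5–task 2.
This saturates every worker, so 5 is the maximum.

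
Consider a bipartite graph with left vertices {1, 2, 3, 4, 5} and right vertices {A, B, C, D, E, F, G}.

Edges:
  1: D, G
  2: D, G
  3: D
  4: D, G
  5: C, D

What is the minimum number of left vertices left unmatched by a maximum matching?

2

A valid assignment of size 3: 1–D, 2–G, 5–C.
The set {1, 2, 3, 4} has only 2 neighbours ({D, G}), so by Hall's theorem at most 3 of the 5 left vertices can be matched.
That matches 3 of the 5, leaving 2 unmatched; no matching can do better.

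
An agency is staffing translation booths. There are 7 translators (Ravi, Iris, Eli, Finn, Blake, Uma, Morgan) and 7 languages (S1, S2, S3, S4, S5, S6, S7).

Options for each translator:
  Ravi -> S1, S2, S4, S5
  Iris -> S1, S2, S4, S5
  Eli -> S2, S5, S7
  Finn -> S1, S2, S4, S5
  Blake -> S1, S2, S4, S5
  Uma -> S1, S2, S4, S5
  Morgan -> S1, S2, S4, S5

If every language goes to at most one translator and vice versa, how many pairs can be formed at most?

One maximum matching: Ravi→S5, Iris→S1, Eli→S7, Finn→S4, Blake→S2.
The set {Ravi, Iris, Finn, Blake, Uma, Morgan} has only 4 neighbours ({S1, S2, S4, S5}), so by Hall's theorem at most 5 of the 7 translators can be matched.

5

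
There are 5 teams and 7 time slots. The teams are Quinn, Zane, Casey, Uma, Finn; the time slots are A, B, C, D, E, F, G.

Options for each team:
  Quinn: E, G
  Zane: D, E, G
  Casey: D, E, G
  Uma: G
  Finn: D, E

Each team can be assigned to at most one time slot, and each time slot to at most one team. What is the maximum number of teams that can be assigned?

One maximum matching: Quinn–G, Zane–D, Casey–E.
The set {Quinn, Zane, Casey, Uma, Finn} has only 3 neighbours ({D, E, G}), so by Hall's theorem at most 3 of the 5 teams can be matched.

3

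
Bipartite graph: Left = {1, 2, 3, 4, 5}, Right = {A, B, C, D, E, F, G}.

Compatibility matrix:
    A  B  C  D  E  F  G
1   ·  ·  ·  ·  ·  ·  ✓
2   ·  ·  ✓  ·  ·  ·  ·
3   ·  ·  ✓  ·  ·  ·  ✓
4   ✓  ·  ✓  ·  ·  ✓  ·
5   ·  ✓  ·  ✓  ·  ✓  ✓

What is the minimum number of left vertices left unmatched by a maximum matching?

A valid assignment of size 4: 1–G, 2–C, 4–F, 5–B.
The set {1, 2, 3} has only 2 neighbours ({C, G}), so by Hall's theorem at most 4 of the 5 left vertices can be matched.
That matches 4 of the 5, leaving 1 unmatched; no matching can do better.

1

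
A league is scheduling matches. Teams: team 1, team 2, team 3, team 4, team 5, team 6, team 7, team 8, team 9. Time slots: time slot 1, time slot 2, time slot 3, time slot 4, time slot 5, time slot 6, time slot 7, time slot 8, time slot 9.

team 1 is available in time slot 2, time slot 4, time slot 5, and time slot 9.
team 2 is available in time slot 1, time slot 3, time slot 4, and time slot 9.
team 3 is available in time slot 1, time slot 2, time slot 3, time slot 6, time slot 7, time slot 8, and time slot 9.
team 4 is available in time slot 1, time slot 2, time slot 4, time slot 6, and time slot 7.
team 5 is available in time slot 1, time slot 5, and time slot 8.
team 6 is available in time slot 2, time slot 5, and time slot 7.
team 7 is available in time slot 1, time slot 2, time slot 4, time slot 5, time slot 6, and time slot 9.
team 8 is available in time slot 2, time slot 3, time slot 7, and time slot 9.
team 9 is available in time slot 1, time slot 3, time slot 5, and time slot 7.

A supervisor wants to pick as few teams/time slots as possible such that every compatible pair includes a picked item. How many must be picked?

The 9 edges team 1–time slot 9, team 2–time slot 3, team 3–time slot 1, team 4–time slot 4, team 5–time slot 8, team 6–time slot 5, team 7–time slot 6, team 8–time slot 2, team 9–time slot 7 form a matching, so any vertex cover needs at least 9 vertices (one per matched edge).
Conversely {team 1, team 2, team 3, team 4, team 5, team 6, team 7, team 8, team 9} meets every edge and has exactly 9 vertices, so 9 is optimal.

9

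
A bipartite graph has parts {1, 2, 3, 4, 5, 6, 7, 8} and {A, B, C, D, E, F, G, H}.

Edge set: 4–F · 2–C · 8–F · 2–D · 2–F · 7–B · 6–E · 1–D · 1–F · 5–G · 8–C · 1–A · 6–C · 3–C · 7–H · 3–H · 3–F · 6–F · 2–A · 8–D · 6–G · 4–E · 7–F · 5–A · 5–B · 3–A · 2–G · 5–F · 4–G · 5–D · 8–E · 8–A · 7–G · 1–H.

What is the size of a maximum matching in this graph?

One maximum matching: 1-H, 2-D, 3-F, 4-E, 5-G, 6-C, 7-B, 8-A.
All 8 left vertices are matched, so no larger matching exists.

8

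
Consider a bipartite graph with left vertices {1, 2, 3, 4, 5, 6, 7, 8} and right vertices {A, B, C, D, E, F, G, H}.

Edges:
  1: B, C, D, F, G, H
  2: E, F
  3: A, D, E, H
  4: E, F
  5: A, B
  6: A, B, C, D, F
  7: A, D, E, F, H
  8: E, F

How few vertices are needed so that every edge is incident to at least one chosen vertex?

{1, 3, 5, 6, 7, E, F} is a vertex cover of size 7: every edge has an endpoint in this set.
No smaller cover exists because 1–G, 2–F, 3–H, 4–E, 5–B, 6–D, 7–A is a matching of size 7, and a cover must include an endpoint of each of these disjoint edges (König's theorem).

7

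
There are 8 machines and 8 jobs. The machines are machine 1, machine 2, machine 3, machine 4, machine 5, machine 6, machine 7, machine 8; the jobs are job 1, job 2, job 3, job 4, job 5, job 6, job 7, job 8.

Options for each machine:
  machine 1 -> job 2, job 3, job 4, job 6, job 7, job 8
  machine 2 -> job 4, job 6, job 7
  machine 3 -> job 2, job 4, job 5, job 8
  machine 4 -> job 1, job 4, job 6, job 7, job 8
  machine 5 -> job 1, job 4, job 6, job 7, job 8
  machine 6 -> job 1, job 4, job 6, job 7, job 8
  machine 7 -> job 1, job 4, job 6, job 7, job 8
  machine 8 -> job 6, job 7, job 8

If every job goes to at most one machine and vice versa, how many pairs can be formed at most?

For example, pair machine 1-job 3, machine 2-job 6, machine 3-job 2, machine 4-job 8, machine 5-job 4, machine 6-job 1, machine 7-job 7.
The set {machine 2, machine 4, machine 5, machine 6, machine 7, machine 8} has only 5 neighbours ({job 1, job 4, job 6, job 7, job 8}), so by Hall's theorem at most 7 of the 8 machines can be matched.

7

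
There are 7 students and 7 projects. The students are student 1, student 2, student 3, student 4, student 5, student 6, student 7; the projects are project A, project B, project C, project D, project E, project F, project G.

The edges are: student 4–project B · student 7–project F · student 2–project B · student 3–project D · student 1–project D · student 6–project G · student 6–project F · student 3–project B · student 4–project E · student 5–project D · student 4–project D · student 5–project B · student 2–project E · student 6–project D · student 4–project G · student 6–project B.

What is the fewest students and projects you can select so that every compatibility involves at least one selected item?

{project B, project D, project E, project F, project G} is a vertex cover of size 5: every edge has an endpoint in this set.
No smaller cover exists because student 1–project D, student 2–project E, student 3–project B, student 4–project G, student 6–project F is a matching of size 5, and a cover must include an endpoint of each of these disjoint edges (König's theorem).

5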